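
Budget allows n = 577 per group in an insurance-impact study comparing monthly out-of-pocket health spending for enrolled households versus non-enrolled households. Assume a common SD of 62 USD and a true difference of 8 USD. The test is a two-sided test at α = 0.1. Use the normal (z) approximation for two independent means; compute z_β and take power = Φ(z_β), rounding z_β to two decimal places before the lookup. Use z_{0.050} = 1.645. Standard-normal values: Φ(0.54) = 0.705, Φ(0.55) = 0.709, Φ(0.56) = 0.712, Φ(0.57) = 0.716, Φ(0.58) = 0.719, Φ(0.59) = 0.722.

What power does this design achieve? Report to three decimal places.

Power ≈ 0.709

z_β = δ·√(n/(σ₁²+σ₂²)) − z_{α/2}
    = 8 · √(577/7688) − 1.645
    = 8 · 0.27396 − 1.645
    = 2.1917 − 1.645 = 0.5467 → 0.55
Power = Φ(0.55) = 0.709.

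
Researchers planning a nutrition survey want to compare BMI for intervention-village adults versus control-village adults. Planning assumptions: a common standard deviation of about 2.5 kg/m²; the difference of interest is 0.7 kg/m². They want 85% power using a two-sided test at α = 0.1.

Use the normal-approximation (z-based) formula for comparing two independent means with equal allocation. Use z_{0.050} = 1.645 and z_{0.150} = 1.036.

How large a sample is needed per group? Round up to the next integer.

n = (z_{α/2} + z_β)² · (σ₁² + σ₂²) / δ²
  = (1.645 + 1.036)² · (2·2.5² = 12.5) / 0.7²
  = 7.1878 · 12.5 / 0.49
  = 183.36
Round up → n = 184 per group.

n = 184 per group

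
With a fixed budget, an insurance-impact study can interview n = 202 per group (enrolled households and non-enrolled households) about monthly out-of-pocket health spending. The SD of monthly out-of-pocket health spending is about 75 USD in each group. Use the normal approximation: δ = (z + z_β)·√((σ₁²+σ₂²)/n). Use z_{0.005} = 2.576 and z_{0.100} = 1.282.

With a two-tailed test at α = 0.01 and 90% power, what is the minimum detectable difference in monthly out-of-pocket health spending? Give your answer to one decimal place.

δ = (z_{α/2} + z_β) · √((σ₁²+σ₂²)/n)
  = (2.576 + 1.282) · √(11250/202)
  = 3.858 · √55.6931
  = 3.858 · 7.4628
  = 28.7914

Minimum detectable difference ≈ 28.8 USD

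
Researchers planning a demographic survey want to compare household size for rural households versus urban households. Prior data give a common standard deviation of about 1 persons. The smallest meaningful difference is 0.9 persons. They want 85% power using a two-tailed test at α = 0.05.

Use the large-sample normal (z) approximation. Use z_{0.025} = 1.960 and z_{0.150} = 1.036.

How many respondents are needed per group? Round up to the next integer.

n = 23 per group

n = (z_{α/2} + z_β)² · (σ₁² + σ₂²) / δ²
  = (1.960 + 1.036)² · (2·1² = 2) / 0.9²
  = 8.9760 · 2 / 0.81
  = 22.16
Round up → n = 23 per group.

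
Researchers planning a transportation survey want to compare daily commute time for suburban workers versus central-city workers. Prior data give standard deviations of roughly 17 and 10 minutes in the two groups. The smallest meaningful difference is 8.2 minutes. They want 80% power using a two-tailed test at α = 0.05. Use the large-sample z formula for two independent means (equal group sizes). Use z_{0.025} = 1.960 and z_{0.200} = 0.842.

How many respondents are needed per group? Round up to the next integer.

n = (z_{α/2} + z_β)² · (σ₁² + σ₂²) / δ²
  = (1.960 + 0.842)² · (17² + 10² = 389) / 8.2²
  = 7.8512 · 389 / 67.24
  = 45.42
Round up → n = 46 per group.

n = 46 per group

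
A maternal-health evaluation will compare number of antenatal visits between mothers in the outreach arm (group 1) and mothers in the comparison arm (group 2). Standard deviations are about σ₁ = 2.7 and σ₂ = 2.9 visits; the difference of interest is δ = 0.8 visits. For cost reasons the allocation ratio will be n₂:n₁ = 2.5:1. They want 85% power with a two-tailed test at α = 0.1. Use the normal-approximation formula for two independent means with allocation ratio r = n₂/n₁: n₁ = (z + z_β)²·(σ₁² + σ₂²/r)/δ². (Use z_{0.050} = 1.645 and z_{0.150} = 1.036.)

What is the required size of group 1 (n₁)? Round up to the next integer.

n₁ = 120

n₁ = (z_{α/2} + z_β)² · (σ₁² + σ₂²/r) / δ²
   = (1.645 + 1.036)² · (2.7² + 2.9²/2.5) / 0.8²
   = 7.1878 · (7.29 + 3.364) / 0.64
   = 7.1878 · 10.654 / 0.64
   = 119.65
Round up → n₁ = 120; n₂ = r·n₁ = 2.5 × 120 = 300.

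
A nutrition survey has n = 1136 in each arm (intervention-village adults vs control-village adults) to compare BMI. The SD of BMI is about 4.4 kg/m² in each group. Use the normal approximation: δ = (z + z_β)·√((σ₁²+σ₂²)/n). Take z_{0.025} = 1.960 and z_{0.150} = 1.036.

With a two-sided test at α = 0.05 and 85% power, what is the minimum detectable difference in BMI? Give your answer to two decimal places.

Minimum detectable difference ≈ 0.55 kg/m²

δ = (z_{α/2} + z_β) · √((σ₁²+σ₂²)/n)
  = (1.960 + 1.036) · √(38.72/1136)
  = 2.996 · √0.03408
  = 2.996 · 0.1846
  = 0.5531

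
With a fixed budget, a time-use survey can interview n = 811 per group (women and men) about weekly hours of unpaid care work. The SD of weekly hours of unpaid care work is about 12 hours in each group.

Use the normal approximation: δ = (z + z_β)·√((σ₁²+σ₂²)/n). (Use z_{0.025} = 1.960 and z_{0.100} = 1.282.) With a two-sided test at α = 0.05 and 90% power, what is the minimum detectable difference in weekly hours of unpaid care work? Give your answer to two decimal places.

δ = (z_{α/2} + z_β) · √((σ₁²+σ₂²)/n)
  = (1.960 + 1.282) · √(288/811)
  = 3.242 · √0.35512
  = 3.242 · 0.5959
  = 1.9320

Minimum detectable difference ≈ 1.93 hours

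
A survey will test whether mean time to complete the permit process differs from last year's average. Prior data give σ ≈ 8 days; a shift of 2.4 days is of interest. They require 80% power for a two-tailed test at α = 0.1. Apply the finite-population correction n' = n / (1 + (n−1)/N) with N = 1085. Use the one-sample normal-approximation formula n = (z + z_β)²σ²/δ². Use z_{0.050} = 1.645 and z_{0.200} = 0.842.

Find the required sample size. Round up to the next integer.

n = (z_{α/2} + z_β)² · σ² / δ²
  = (1.645 + 0.842)² · 8² / 2.4²
  = 6.1852 · 64 / 5.76
  = 68.72
Finite-population correction (N = 1085): 68.72 / (1 + (68.72 − 1)/1085) = 64.69.
Round up → n = 65.

n = 65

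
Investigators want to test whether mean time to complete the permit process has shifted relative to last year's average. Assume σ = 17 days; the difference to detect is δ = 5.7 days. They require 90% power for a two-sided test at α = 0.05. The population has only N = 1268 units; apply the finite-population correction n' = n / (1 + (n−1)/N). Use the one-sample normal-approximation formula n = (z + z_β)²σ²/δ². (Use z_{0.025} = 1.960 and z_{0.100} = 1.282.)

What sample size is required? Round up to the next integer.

n = 88

n = (z_{α/2} + z_β)² · σ² / δ²
  = (1.960 + 1.282)² · 17² / 5.7²
  = 10.5106 · 289 / 32.49
  = 93.49
Finite-population correction (N = 1268): 93.49 / (1 + (93.49 − 1)/1268) = 87.14.
Round up → n = 88.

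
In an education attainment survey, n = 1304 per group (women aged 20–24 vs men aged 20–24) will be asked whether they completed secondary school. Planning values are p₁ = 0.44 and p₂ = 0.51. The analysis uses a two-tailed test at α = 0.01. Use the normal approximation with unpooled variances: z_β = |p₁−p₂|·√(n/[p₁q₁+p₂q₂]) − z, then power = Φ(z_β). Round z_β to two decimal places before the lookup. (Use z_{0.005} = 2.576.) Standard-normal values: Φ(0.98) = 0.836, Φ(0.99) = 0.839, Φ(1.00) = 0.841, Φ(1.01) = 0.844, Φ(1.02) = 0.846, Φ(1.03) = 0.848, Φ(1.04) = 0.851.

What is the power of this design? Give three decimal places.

z_β = |p₁−p₂|·√(n/[p₁q₁+p₂q₂]) − z_{α/2}
    = 0.07 · √(1304/0.4963) − 2.576
    = 0.07 · 51.2586 − 2.576
    = 3.5881 − 2.576 = 1.0121 → 1.01
Power = Φ(1.01) = 0.844.

Power ≈ 0.844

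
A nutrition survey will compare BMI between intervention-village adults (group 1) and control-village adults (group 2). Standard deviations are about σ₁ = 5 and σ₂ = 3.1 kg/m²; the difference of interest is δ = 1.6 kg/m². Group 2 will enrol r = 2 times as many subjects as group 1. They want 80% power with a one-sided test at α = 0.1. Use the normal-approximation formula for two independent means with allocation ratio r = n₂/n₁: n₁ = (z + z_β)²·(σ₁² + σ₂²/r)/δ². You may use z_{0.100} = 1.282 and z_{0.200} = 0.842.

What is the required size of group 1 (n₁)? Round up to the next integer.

n₁ = (z_α + z_β)² · (σ₁² + σ₂²/r) / δ²
   = (1.282 + 0.842)² · (5² + 3.1²/2) / 1.6²
   = 4.5114 · (25 + 4.805) / 2.56
   = 4.5114 · 29.805 / 2.56
   = 52.52
Round up → n₁ = 53; n₂ = r·n₁ = 2 × 53 = 106.

n₁ = 53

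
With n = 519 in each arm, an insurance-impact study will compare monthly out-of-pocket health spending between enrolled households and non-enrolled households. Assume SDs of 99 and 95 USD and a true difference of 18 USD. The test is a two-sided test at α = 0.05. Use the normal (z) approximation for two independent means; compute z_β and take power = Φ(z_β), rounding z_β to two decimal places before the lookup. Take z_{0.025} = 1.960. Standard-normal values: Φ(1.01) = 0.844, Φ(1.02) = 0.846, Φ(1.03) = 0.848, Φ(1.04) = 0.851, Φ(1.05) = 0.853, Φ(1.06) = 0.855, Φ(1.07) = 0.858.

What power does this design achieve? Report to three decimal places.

Power ≈ 0.848

z_β = δ·√(n/(σ₁²+σ₂²)) − z_{α/2}
    = 18 · √(519/18826) − 1.960
    = 18 · 0.16604 − 1.960
    = 2.9887 − 1.960 = 1.0287 → 1.03
Power = Φ(1.03) = 0.848.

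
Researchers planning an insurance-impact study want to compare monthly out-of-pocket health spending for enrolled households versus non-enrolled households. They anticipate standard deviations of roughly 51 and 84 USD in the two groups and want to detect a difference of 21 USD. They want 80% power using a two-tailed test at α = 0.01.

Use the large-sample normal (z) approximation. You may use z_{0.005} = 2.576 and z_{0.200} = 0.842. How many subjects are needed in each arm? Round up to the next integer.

n = 256 per group

n = (z_{α/2} + z_β)² · (σ₁² + σ₂²) / δ²
  = (2.576 + 0.842)² · (51² + 84² = 9657) / 21²
  = 11.6827 · 9657 / 441
  = 255.83
Round up → n = 256 per group.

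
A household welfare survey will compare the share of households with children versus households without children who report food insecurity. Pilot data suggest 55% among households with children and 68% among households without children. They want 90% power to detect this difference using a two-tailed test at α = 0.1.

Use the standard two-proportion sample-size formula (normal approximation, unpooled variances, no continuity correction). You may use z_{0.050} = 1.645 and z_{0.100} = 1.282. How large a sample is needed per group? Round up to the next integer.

n = 236 per group

n = (z_{α/2} + z_β)² · [p₁(1−p₁) + p₂(1−p₂)] / (p₁ − p₂)²
  = (1.645 + 1.282)² · (0.55·0.45 + 0.68·0.32) / (-0.13)²
  = (2.927)² · (0.2475 + 0.2176) / 0.0169
  = 8.5673 · 0.4651 / 0.0169
  = 235.78
Round up → n = 236 per group.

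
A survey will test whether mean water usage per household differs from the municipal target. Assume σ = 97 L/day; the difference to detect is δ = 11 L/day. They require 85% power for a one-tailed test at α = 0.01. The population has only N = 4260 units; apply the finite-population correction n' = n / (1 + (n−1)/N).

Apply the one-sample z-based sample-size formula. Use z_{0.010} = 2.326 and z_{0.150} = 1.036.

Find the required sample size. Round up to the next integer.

n = (z_α + z_β)² · σ² / δ²
  = (2.326 + 1.036)² · 97² / 11²
  = 11.3030 · 9409 / 121
  = 878.93
Finite-population correction (N = 4260): 878.93 / (1 + (878.93 − 1)/4260) = 728.74.
Round up → n = 729.

n = 729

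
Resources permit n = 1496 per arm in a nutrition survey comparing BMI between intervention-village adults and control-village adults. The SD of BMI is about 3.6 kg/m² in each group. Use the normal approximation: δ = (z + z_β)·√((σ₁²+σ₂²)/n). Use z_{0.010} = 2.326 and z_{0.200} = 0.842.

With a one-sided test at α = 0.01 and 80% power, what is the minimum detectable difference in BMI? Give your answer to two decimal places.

Minimum detectable difference ≈ 0.42 kg/m²

δ = (z_α + z_β) · √((σ₁²+σ₂²)/n)
  = (2.326 + 0.842) · √(25.92/1496)
  = 3.168 · √0.01733
  = 3.168 · 0.1316
  = 0.4170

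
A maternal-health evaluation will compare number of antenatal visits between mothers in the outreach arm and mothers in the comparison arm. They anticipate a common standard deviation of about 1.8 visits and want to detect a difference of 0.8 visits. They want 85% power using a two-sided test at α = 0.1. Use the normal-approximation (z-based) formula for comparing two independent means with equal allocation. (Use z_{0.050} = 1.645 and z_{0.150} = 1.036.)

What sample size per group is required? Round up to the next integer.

n = (z_{α/2} + z_β)² · (σ₁² + σ₂²) / δ²
  = (1.645 + 1.036)² · (2·1.8² = 6.48) / 0.8²
  = 7.1878 · 6.48 / 0.64
  = 72.78
Round up → n = 73 per group.

n = 73 per group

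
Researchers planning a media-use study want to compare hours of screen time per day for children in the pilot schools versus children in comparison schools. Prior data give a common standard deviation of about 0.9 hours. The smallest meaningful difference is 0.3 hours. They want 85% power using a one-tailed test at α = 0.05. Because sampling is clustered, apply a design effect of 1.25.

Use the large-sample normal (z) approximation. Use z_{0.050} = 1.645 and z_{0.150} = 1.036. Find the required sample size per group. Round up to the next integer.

n = (z_α + z_β)² · (σ₁² + σ₂²) / δ²
  = (1.645 + 1.036)² · (2·0.9² = 1.62) / 0.3²
  = 7.1878 · 1.62 / 0.09
  = 129.38
Design effect: 1.25 × 129.38 = 161.72.
Round up → n = 162 per group.

n = 162 per group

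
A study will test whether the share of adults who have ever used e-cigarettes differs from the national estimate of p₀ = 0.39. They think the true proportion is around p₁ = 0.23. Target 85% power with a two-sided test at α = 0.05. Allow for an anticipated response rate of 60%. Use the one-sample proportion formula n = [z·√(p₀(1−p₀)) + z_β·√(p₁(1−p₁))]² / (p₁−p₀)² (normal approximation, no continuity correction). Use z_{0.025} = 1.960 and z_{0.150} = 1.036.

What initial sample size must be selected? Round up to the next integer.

n = [z_{α/2}·√(p₀q₀) + z_β·√(p₁q₁)]² / (p₁ − p₀)²
  = [1.960·√(0.39·0.61) + 1.036·√(0.23·0.77)]² / (-0.16)²
  = [1.960·0.4877 + 1.036·0.4208]² / 0.0256
  = [1.3920]² / 0.0256
  = 75.69
Adjust for 60% response: 75.69 / 0.60 = 126.14.
Round up → n = 127.

n = 127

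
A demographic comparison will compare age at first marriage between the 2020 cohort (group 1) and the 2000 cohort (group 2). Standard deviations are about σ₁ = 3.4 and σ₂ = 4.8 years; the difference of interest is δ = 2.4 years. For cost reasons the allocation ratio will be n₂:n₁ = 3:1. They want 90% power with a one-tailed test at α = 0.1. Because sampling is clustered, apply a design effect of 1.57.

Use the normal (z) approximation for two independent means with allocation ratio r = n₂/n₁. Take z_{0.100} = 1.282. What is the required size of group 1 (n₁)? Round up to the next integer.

n₁ = (z_α + z_β)² · (σ₁² + σ₂²/r) / δ²
   = (1.282 + 1.282)² · (3.4² + 4.8²/3) / 2.4²
   = 6.5741 · (11.56 + 7.68) / 5.76
   = 6.5741 · 19.24 / 5.76
   = 21.96
Design effect: 1.57 × 21.96 = 34.48.
Round up → n₁ = 35; n₂ = r·n₁ = 3 × 35 = 105.

n₁ = 35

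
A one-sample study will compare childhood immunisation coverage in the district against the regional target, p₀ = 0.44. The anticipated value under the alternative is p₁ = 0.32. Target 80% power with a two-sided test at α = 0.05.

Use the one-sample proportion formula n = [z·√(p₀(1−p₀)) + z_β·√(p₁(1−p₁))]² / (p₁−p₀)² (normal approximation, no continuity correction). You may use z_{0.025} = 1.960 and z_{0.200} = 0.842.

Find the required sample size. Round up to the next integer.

n = 130

n = [z_{α/2}·√(p₀q₀) + z_β·√(p₁q₁)]² / (p₁ − p₀)²
  = [1.960·√(0.44·0.56) + 0.842·√(0.32·0.68)]² / (-0.12)²
  = [1.960·0.4964 + 0.842·0.4665]² / 0.0144
  = [1.3657]² / 0.0144
  = 129.52
Round up → n = 130.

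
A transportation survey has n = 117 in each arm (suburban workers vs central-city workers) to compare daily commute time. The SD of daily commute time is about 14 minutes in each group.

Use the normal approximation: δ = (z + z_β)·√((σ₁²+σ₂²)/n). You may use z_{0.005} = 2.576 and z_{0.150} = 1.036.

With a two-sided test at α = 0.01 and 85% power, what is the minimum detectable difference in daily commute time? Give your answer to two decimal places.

Minimum detectable difference ≈ 6.61 minutes

δ = (z_{α/2} + z_β) · √((σ₁²+σ₂²)/n)
  = (2.576 + 1.036) · √(392/117)
  = 3.612 · √3.3504
  = 3.612 · 1.8304
  = 6.6115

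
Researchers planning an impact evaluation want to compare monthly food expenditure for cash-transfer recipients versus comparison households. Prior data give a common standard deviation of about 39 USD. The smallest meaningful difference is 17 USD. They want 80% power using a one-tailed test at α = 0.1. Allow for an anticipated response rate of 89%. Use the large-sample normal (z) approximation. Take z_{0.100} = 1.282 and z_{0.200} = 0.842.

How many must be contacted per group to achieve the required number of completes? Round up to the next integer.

n = (z_α + z_β)² · (σ₁² + σ₂²) / δ²
  = (1.282 + 0.842)² · (2·39² = 3042) / 17²
  = 4.5114 · 3042 / 289
  = 47.49
Adjust for 89% response: 47.49 / 0.89 = 53.36.
Round up → n = 54 per group.

n = 54 per group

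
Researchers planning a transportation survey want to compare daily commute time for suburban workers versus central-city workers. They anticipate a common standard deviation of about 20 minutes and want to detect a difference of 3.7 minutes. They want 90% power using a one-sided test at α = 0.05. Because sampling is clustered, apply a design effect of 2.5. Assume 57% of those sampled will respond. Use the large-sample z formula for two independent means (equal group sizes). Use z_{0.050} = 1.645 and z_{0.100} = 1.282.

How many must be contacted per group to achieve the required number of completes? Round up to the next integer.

n = 2196 per group

n = (z_α + z_β)² · (σ₁² + σ₂²) / δ²
  = (1.645 + 1.282)² · (2·20² = 800) / 3.7²
  = 8.5673 · 800 / 13.69
  = 500.65
Design effect: 2.5 × 500.65 = 1251.62.
Adjust for 57% response: 1251.62 / 0.57 = 2195.82.
Round up → n = 2196 per group.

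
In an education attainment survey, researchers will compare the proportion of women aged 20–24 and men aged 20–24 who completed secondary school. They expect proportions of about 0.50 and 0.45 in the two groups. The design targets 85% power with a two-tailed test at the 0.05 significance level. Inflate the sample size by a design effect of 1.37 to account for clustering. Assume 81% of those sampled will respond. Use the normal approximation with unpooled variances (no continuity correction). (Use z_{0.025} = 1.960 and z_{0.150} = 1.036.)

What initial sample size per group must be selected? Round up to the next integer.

n = 3022 per group

n = (z_{α/2} + z_β)² · [p₁(1−p₁) + p₂(1−p₂)] / (p₁ − p₂)²
  = (1.960 + 1.036)² · (0.50·0.50 + 0.45·0.55) / (0.05)²
  = (2.996)² · (0.2500 + 0.2475) / 0.0025
  = 8.9760 · 0.4975 / 0.0025
  = 1786.23
Design effect: 1.37 × 1786.23 = 2447.13.
Adjust for 81% response: 2447.13 / 0.81 = 3021.15.
Round up → n = 3022 per group.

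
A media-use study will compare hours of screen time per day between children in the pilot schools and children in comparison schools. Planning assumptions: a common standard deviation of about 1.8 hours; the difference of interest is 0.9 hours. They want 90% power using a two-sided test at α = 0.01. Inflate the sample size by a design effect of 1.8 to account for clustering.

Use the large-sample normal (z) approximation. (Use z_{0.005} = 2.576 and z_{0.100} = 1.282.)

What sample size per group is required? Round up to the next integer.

n = (z_{α/2} + z_β)² · (σ₁² + σ₂²) / δ²
  = (2.576 + 1.282)² · (2·1.8² = 6.48) / 0.9²
  = 14.8842 · 6.48 / 0.81
  = 119.07
Design effect: 1.8 × 119.07 = 214.33.
Round up → n = 215 per group.

n = 215 per group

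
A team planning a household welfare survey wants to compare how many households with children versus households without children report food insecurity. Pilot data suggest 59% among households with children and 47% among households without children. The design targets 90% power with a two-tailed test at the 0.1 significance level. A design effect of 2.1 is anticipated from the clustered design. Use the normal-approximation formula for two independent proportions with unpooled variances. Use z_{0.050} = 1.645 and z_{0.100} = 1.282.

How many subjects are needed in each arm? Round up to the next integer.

n = 614 per group

n = (z_{α/2} + z_β)² · [p₁(1−p₁) + p₂(1−p₂)] / (p₁ − p₂)²
  = (1.645 + 1.282)² · (0.59·0.41 + 0.47·0.53) / (0.12)²
  = (2.927)² · (0.2419 + 0.2491) / 0.0144
  = 8.5673 · 0.4910 / 0.0144
  = 292.12
Design effect: 2.1 × 292.12 = 613.46.
Round up → n = 614 per group.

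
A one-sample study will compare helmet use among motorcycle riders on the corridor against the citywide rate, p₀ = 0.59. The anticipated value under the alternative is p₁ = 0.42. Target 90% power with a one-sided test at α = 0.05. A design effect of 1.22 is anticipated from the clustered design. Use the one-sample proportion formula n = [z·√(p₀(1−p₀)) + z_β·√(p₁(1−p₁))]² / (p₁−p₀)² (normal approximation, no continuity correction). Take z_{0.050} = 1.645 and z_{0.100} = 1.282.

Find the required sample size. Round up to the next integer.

n = 88

n = [z_α·√(p₀q₀) + z_β·√(p₁q₁)]² / (p₁ − p₀)²
  = [1.645·√(0.59·0.41) + 1.282·√(0.42·0.58)]² / (-0.17)²
  = [1.645·0.4918 + 1.282·0.4936]² / 0.0289
  = [1.4418]² / 0.0289
  = 71.93
Design effect: 1.22 × 71.93 = 87.76.
Round up → n = 88.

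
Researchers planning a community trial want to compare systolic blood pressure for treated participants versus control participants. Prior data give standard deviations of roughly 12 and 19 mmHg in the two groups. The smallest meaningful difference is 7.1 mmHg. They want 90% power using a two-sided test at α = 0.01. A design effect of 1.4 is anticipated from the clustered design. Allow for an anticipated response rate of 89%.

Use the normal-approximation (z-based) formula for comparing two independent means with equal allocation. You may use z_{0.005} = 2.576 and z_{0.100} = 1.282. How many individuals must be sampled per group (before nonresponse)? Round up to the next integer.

n = 235 per group

n = (z_{α/2} + z_β)² · (σ₁² + σ₂²) / δ²
  = (2.576 + 1.282)² · (12² + 19² = 505) / 7.1²
  = 14.8842 · 505 / 50.41
  = 149.11
Design effect: 1.4 × 149.11 = 208.75.
Adjust for 89% response: 208.75 / 0.89 = 234.55.
Round up → n = 235 per group.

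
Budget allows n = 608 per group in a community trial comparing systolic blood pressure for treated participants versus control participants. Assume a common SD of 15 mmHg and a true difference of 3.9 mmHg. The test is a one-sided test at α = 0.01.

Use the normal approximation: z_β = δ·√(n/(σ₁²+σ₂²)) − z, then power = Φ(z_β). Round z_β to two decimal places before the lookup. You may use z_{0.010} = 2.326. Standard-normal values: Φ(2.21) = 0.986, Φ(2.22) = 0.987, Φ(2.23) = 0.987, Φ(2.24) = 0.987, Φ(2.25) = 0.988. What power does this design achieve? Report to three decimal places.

z_β = δ·√(n/(σ₁²+σ₂²)) − z_α
    = 3.9 · √(608/450) − 2.326
    = 3.9 · 1.16237 − 2.326
    = 4.5333 − 2.326 = 2.2073 → 2.21
Power = Φ(2.21) = 0.986.

Power ≈ 0.986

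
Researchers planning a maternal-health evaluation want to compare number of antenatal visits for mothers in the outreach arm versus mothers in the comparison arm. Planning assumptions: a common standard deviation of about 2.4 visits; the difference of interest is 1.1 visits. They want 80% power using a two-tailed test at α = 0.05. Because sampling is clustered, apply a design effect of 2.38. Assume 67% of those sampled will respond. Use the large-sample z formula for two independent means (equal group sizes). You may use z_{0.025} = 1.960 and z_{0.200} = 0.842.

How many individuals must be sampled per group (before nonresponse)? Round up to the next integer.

n = 266 per group

n = (z_{α/2} + z_β)² · (σ₁² + σ₂²) / δ²
  = (1.960 + 0.842)² · (2·2.4² = 11.52) / 1.1²
  = 7.8512 · 11.52 / 1.21
  = 74.75
Design effect: 2.38 × 74.75 = 177.90.
Adjust for 67% response: 177.90 / 0.67 = 265.53.
Round up → n = 266 per group.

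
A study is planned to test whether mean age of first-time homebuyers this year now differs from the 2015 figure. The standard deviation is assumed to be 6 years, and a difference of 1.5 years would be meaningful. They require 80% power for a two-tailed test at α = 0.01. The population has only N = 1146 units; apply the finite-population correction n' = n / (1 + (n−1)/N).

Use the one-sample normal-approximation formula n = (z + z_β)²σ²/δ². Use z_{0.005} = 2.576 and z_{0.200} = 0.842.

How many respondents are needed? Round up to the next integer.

n = 161

n = (z_{α/2} + z_β)² · σ² / δ²
  = (2.576 + 0.842)² · 6² / 1.5²
  = 11.6827 · 36 / 2.25
  = 186.92
Finite-population correction (N = 1146): 186.92 / (1 + (186.92 − 1)/1146) = 160.83.
Round up → n = 161.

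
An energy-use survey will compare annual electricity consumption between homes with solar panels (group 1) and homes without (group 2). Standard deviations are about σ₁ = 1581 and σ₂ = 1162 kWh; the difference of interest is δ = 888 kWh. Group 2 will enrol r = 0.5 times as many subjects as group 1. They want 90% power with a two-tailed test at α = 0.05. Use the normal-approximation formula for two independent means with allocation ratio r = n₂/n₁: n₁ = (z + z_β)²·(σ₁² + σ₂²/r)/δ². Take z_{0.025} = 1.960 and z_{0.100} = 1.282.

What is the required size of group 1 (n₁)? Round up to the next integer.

n₁ = (z_{α/2} + z_β)² · (σ₁² + σ₂²/r) / δ²
   = (1.960 + 1.282)² · (1581² + 1162²/0.5) / 888²
   = 10.5106 · (2499561 + 2700488) / 788544
   = 10.5106 · 5200049 / 788544
   = 69.31
Round up → n₁ = 70; n₂ = r·n₁ = 0.5 × 70 = 35.

n₁ = 70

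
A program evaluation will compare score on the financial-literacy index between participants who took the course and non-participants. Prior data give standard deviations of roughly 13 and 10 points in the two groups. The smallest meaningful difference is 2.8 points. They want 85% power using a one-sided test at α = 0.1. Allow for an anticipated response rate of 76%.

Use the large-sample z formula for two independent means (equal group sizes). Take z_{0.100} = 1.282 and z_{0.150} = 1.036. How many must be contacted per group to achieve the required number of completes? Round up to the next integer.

n = (z_α + z_β)² · (σ₁² + σ₂²) / δ²
  = (1.282 + 1.036)² · (13² + 10² = 269) / 2.8²
  = 5.3731 · 269 / 7.84
  = 184.36
Adjust for 76% response: 184.36 / 0.76 = 242.58.
Round up → n = 243 per group.

n = 243 per group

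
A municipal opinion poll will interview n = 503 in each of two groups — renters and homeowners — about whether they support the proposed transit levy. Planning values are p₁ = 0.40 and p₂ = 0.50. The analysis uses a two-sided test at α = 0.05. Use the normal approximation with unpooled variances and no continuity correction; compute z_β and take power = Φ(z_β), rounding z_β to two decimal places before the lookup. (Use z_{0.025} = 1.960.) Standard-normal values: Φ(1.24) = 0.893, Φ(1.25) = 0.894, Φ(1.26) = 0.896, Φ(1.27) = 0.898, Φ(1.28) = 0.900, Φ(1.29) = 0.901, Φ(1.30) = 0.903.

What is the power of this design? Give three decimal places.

z_β = |p₁−p₂|·√(n/[p₁q₁+p₂q₂]) − z_{α/2}
    = 0.10 · √(503/0.4900) − 1.960
    = 0.10 · 32.0395 − 1.960
    = 3.2040 − 1.960 = 1.2440 → 1.24
Power = Φ(1.24) = 0.893.

Power ≈ 0.893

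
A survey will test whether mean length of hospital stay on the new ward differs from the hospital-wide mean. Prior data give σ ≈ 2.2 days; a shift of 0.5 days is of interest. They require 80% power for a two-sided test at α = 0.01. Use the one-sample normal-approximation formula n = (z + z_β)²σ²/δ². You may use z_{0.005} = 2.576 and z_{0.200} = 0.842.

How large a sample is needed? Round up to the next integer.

n = (z_{α/2} + z_β)² · σ² / δ²
  = (2.576 + 0.842)² · 2.2² / 0.5²
  = 11.6827 · 4.84 / 0.25
  = 226.18
Round up → n = 227.

n = 227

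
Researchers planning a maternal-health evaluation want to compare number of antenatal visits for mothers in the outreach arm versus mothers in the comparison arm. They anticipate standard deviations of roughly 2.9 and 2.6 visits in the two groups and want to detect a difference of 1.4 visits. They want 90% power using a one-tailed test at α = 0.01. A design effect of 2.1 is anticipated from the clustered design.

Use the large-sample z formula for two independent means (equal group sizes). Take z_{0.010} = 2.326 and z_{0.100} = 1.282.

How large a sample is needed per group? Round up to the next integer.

n = 212 per group

n = (z_α + z_β)² · (σ₁² + σ₂²) / δ²
  = (2.326 + 1.282)² · (2.9² + 2.6² = 15.17) / 1.4²
  = 13.0177 · 15.17 / 1.96
  = 100.75
Design effect: 2.1 × 100.75 = 211.58.
Round up → n = 212 per group.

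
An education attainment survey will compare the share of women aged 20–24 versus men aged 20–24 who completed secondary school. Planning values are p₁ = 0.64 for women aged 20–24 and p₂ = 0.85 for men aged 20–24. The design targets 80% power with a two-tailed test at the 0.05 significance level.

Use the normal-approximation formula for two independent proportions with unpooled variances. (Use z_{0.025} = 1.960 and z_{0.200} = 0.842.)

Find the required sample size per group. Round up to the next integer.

n = (z_{α/2} + z_β)² · [p₁(1−p₁) + p₂(1−p₂)] / (p₁ − p₂)²
  = (1.960 + 0.842)² · (0.64·0.36 + 0.85·0.15) / (-0.21)²
  = (2.802)² · (0.2304 + 0.1275) / 0.0441
  = 7.8512 · 0.3579 / 0.0441
  = 63.72
Round up → n = 64 per group.

n = 64 per group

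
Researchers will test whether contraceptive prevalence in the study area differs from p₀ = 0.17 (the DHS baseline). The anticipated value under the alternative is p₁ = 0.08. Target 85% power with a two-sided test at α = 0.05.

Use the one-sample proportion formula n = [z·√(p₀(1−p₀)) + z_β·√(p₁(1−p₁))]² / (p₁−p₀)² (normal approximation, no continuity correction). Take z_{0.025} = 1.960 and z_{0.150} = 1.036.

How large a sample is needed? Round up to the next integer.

n = 128

n = [z_{α/2}·√(p₀q₀) + z_β·√(p₁q₁)]² / (p₁ − p₀)²
  = [1.960·√(0.17·0.83) + 1.036·√(0.08·0.92)]² / (-0.09)²
  = [1.960·0.3756 + 1.036·0.2713]² / 0.0081
  = [1.0173]² / 0.0081
  = 127.77
Round up → n = 128.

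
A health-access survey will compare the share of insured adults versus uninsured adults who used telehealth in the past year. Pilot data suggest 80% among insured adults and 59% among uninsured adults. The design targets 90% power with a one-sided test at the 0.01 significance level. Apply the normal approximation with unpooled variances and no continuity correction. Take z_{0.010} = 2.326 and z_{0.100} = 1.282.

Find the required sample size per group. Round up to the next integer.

n = 119 per group

n = (z_α + z_β)² · [p₁(1−p₁) + p₂(1−p₂)] / (p₁ − p₂)²
  = (2.326 + 1.282)² · (0.80·0.20 + 0.59·0.41) / (0.21)²
  = (3.608)² · (0.1600 + 0.2419) / 0.0441
  = 13.0177 · 0.4019 / 0.0441
  = 118.63
Round up → n = 119 per group.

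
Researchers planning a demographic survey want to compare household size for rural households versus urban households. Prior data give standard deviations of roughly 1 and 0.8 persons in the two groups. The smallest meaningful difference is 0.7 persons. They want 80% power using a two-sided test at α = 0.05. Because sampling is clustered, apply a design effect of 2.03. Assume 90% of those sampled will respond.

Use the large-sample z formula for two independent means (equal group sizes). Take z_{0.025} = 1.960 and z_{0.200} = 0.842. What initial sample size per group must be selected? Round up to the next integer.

n = 60 per group

n = (z_{α/2} + z_β)² · (σ₁² + σ₂²) / δ²
  = (1.960 + 0.842)² · (1² + 0.8² = 1.64) / 0.7²
  = 7.8512 · 1.64 / 0.49
  = 26.28
Design effect: 2.03 × 26.28 = 53.34.
Adjust for 90% response: 53.34 / 0.90 = 59.27.
Round up → n = 60 per group.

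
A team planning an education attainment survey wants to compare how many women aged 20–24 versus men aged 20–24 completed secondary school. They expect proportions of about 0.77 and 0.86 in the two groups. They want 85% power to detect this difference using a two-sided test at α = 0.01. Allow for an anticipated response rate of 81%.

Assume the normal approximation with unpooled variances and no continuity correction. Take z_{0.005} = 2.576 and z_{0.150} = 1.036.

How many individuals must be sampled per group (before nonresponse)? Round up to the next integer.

n = 592 per group

n = (z_{α/2} + z_β)² · [p₁(1−p₁) + p₂(1−p₂)] / (p₁ − p₂)²
  = (2.576 + 1.036)² · (0.77·0.23 + 0.86·0.14) / (-0.09)²
  = (3.612)² · (0.1771 + 0.1204) / 0.0081
  = 13.0465 · 0.2975 / 0.0081
  = 479.18
Adjust for 81% response: 479.18 / 0.81 = 591.58.
Round up → n = 592 per group.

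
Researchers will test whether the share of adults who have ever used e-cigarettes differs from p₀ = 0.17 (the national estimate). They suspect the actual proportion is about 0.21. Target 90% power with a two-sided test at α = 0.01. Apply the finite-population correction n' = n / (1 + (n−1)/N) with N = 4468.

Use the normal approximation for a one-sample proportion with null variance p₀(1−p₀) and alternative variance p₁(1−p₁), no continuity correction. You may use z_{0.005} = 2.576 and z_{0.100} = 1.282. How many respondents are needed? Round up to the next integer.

n = [z_{α/2}·√(p₀q₀) + z_β·√(p₁q₁)]² / (p₁ − p₀)²
  = [2.576·√(0.17·0.83) + 1.282·√(0.21·0.79)]² / (0.04)²
  = [2.576·0.3756 + 1.282·0.4073]² / 0.0016
  = [1.4898]² / 0.0016
  = 1387.19
Finite-population correction (N = 4468): 1387.19 / (1 + (1387.19 − 1)/4468) = 1058.72.
Round up → n = 1059.

n = 1059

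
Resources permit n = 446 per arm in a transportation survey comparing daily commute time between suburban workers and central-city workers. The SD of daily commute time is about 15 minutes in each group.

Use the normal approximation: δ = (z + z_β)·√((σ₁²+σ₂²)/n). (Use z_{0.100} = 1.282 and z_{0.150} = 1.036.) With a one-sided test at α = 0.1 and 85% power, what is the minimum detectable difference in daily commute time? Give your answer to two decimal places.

Minimum detectable difference ≈ 2.33 minutes

δ = (z_α + z_β) · √((σ₁²+σ₂²)/n)
  = (1.282 + 1.036) · √(450/446)
  = 2.318 · √1.009
  = 2.318 · 1.0045
  = 2.3284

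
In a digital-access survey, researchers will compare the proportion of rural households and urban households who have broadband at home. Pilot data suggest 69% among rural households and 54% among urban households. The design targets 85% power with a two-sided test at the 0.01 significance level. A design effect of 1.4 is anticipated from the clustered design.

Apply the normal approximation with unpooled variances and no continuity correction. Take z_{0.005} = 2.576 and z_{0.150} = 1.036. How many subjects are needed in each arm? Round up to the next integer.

n = 376 per group

n = (z_{α/2} + z_β)² · [p₁(1−p₁) + p₂(1−p₂)] / (p₁ − p₂)²
  = (2.576 + 1.036)² · (0.69·0.31 + 0.54·0.46) / (0.15)²
  = (3.612)² · (0.2139 + 0.2484) / 0.0225
  = 13.0465 · 0.4623 / 0.0225
  = 268.06
Design effect: 1.4 × 268.06 = 375.29.
Round up → n = 376 per group.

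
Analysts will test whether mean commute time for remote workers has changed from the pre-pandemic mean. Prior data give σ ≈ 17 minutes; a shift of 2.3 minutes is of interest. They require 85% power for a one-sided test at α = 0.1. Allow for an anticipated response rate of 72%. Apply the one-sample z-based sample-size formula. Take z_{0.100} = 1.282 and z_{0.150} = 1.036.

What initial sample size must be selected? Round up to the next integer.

n = (z_α + z_β)² · σ² / δ²
  = (1.282 + 1.036)² · 17² / 2.3²
  = 5.3731 · 289 / 5.29
  = 293.54
Adjust for 72% response: 293.54 / 0.72 = 407.70.
Round up → n = 408.

n = 408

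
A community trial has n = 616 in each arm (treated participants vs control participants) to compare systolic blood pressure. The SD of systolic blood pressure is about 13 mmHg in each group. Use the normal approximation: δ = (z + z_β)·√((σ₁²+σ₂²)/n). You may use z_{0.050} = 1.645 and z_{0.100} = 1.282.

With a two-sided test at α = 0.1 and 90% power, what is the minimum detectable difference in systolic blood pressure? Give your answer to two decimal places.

δ = (z_{α/2} + z_β) · √((σ₁²+σ₂²)/n)
  = (1.645 + 1.282) · √(338/616)
  = 2.927 · √0.5487
  = 2.927 · 0.7407
  = 2.1682

Minimum detectable difference ≈ 2.17 mmHg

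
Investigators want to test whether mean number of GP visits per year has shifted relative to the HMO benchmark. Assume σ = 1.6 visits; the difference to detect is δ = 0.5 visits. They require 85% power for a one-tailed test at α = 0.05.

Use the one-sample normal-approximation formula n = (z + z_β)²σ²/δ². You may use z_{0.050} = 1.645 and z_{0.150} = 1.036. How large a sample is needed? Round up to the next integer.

n = (z_α + z_β)² · σ² / δ²
  = (1.645 + 1.036)² · 1.6² / 0.5²
  = 7.1878 · 2.56 / 0.25
  = 73.60
Round up → n = 74.

n = 74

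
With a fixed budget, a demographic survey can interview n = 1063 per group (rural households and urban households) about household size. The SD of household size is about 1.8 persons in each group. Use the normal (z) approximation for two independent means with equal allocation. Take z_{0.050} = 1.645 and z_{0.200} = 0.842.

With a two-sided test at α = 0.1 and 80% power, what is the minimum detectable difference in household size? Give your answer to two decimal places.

δ = (z_{α/2} + z_β) · √((σ₁²+σ₂²)/n)
  = (1.645 + 0.842) · √(6.48/1063)
  = 2.487 · √0.0061
  = 2.487 · 0.0781
  = 0.1942

Minimum detectable difference ≈ 0.19 persons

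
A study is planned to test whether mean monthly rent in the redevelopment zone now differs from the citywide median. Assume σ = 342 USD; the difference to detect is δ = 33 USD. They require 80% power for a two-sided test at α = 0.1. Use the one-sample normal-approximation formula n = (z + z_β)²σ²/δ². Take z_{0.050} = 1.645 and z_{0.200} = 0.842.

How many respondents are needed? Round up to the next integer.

n = (z_{α/2} + z_β)² · σ² / δ²
  = (1.645 + 0.842)² · 342² / 33²
  = 6.1852 · 116964 / 1089
  = 664.32
Round up → n = 665.

n = 665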